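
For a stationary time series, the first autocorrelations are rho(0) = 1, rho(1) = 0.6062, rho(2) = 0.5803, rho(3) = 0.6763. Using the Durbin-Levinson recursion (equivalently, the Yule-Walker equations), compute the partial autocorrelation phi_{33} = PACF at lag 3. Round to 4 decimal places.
\phi_{33} = 0.4259

The PACF at lag k is phi_{kk}, the last component of the solution
to the Yule-Walker system G_k phi = r_k where
  (G_k)_{ij} = rho(|i - j|), (r_k)_i = rho(i), i,j = 1..k.
Equivalently, Durbin-Levinson gives phi_{kk} iteratively:
  phi_{11} = rho(1)
  phi_{kk} = [rho(k) - sum_{j=1..k-1} phi_{k-1,j} rho(k-j)]
            / [1 - sum_{j=1..k-1} phi_{k-1,j} rho(j)],
  phi_{k,j} = phi_{k-1,j} - phi_{kk} phi_{k-1,k-j},  j = 1..k-1.
Step k = 1:
  phi_11 = rho(1) = 0.6062.
Step k = 2:
  phi_22 = [rho(2) - phi_11 rho(1)] / [1 - phi_11 rho(1)] = [0.5803 - (0.6062)(0.6062)] / [1 - (0.6062)(0.6062)]
         = 0.21282156 / 0.63252156 = 0.336465.
  Update: phi_21 = phi_11 - phi_22 phi_11 = 0.6062 - (0.336465)(0.6062) = 0.402235.
Step k = 3:
  phi_33 = [rho(3) - phi_21 rho(2) - phi_22 rho(1)] / [1 - phi_21 rho(1) - phi_22 rho(2)]
    numerator   = 0.6763 - (0.402235)(0.5803) - (0.336465)(0.6062) = 0.23891792
    denominator = 1 - (0.402235)(0.6062) - (0.336465)(0.5803) = 0.56091449
  phi_33 = 0.23891792 / 0.56091449 = 0.4259.
Therefore phi_{33} = 0.4259.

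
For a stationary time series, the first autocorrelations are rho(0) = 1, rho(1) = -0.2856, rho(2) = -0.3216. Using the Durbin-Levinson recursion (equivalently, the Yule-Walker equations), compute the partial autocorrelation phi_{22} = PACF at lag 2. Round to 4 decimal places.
\phi_{22} = -0.4390

The PACF at lag k is phi_{kk}, the last component of the solution
to the Yule-Walker system G_k phi = r_k where
  (G_k)_{ij} = rho(|i - j|), (r_k)_i = rho(i), i,j = 1..k.
Equivalently, Durbin-Levinson gives phi_{kk} iteratively:
  phi_{11} = rho(1)
  phi_{kk} = [rho(k) - sum_{j=1..k-1} phi_{k-1,j} rho(k-j)]
            / [1 - sum_{j=1..k-1} phi_{k-1,j} rho(j)],
  phi_{k,j} = phi_{k-1,j} - phi_{kk} phi_{k-1,k-j},  j = 1..k-1.
Step k = 1:
  phi_11 = rho(1) = -0.2856.
Step k = 2:
  phi_22 = [rho(2) - phi_11 rho(1)] / [1 - phi_11 rho(1)] = [-0.3216 - (-0.2856)(-0.2856)] / [1 - (-0.2856)(-0.2856)]
         = -0.40316736 / 0.91843264 = -0.439.
Therefore phi_{22} = -0.4390.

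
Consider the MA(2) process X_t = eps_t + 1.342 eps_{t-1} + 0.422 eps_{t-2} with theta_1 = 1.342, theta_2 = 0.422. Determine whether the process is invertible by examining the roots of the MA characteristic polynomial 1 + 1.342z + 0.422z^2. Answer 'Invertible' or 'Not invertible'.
\text{Invertible}

The MA(q) characteristic polynomial is P(z) = 1 + 1.342z + 0.422z^2.
Invertibility requires all roots to lie outside the unit circle, i.e. |z| > 1 for every root.
Set 1 + (1.342) z + (0.422) z^2 = 0, i.e. a z^2 + b z + c = 0 with a = 0.422, b = 1.342, c = 1.
Discriminant D = b^2 - 4ac = (1.342)^2 - 4*(0.422)*1 = 1.800964 - (1.688) = 0.112964.
D >= 0, so the roots are real: z = (-b +/- sqrt(D)) / (2a) = (-1.342 +/- 0.336101) / (0.844).
  z_1 = (-1.342 + 0.336101) / (0.844) = -1.1918,   |z_1| = 1.1918.
  z_2 = (-1.342 - 0.336101) / (0.844) = -1.9883,   |z_2| = 1.9883.
Moduli of all roots: 1.1918, 1.9883.
All moduli strictly greater than 1? Yes.
Verdict: Invertible.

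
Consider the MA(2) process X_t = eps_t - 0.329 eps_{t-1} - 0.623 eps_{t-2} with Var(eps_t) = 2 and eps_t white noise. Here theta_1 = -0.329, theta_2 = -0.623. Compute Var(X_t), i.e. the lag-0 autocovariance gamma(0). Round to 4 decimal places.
\gamma(0) = 2.9927

For an MA(q) process X_t = eps_t + sum_i theta_i eps_{t-i} with
Var(eps_t) = sigma^2, the variance is
  gamma(0) = sigma^2 * (1 + sum_i theta_i^2).
  sum_i theta_i^2 = (-0.329)^2 + (-0.623)^2 = 0.108241 + 0.388129 = 0.49637.
  gamma(0) = 2 * (1 + 0.49637) = 2 * 1.49637 = 2.99274, which rounds to 2.9927.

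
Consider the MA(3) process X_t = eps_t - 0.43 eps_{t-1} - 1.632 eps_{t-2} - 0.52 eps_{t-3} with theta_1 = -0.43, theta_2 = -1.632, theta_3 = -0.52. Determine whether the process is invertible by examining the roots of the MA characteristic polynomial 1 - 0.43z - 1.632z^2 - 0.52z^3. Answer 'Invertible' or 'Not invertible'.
\text{Not invertible}

The MA(q) characteristic polynomial is P(z) = 1 - 0.43z - 1.632z^2 - 0.52z^3.
Invertibility requires all roots to lie outside the unit circle, i.e. |z| > 1 for every root.
Degree 3: look for a simple real root z0 first, then factor out (1 - z/z0) and solve the remaining quadratic.
Testing z0 = -2.5: P(-2.5) = 1 + (-0.43)(-2.5) + (-1.632)(-2.5)^2 + (-0.52)(-2.5)^3
  = 1 + (1.075) + (-10.2) + (8.125) = 0.  So z_0 = -2.5 is a root, |z_0| = 2.5.
Divide out the factor (1 + 0.4 z) = (1 - z/z0) (since 1/z0 = -0.4):
  P(z) = (1 + 0.4 z)(1 + (-0.83) z + (-1.3) z^2)
  [check: z-coef -0.83 - (-0.4) = -0.43; z^2-coef -1.3 - (-0.4)(-0.83) = -1.632; z^3-coef -(-0.4)(-1.3) = -0.52.]
Remaining roots from the quadratic factor 1 + (-0.83) z + (-1.3) z^2:
  Set 1 + (-0.83) z + (-1.3) z^2 = 0, i.e. a z^2 + b z + c = 0 with a = -1.3, b = -0.83, c = 1.
  Discriminant D = b^2 - 4ac = (-0.83)^2 - 4*(-1.3)*1 = 0.6889 - (-5.2) = 5.8889.
  D >= 0, so the roots are real: z = (-b +/- sqrt(D)) / (2a) = (0.83 +/- 2.426706) / (-2.6).
    z_1 = (0.83 + 2.426706) / (-2.6) = -1.2526,   |z_1| = 1.2526.
    z_2 = (0.83 - 2.426706) / (-2.6) = 0.6141,   |z_2| = 0.6141.
Moduli of all roots: 2.5000, 1.2526, 0.6141.
All moduli strictly greater than 1? No.
Verdict: Not invertible.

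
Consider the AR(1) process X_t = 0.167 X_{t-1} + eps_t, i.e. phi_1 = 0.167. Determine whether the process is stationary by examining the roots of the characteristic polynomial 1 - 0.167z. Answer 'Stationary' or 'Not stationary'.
\text{Stationary}

The AR(p) characteristic polynomial is P(z) = 1 - 0.167z.
Stationarity requires all roots to lie outside the unit circle, i.e. |z| > 1 for every root.
This is linear in z: 1 + (-0.167) z = 0  =>  z = -1/(-0.167) = 5.988024,  |z| = 5.988024.
Moduli of all roots: 5.9880.
All moduli strictly greater than 1? Yes.
Verdict: Stationary.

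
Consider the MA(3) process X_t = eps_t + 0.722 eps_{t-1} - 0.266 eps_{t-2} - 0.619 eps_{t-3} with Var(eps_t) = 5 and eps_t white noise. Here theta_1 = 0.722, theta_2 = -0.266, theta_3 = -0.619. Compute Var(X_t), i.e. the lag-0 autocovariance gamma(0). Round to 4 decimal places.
\gamma(0) = 9.8760

For an MA(q) process X_t = eps_t + sum_i theta_i eps_{t-i} with
Var(eps_t) = sigma^2, the variance is
  gamma(0) = sigma^2 * (1 + sum_i theta_i^2).
  sum_i theta_i^2 = (0.722)^2 + (-0.266)^2 + (-0.619)^2 = 0.521284 + 0.070756 + 0.383161 = 0.975201.
  gamma(0) = 5 * (1 + 0.975201) = 5 * 1.975201 = 9.876005, which rounds to 9.8760.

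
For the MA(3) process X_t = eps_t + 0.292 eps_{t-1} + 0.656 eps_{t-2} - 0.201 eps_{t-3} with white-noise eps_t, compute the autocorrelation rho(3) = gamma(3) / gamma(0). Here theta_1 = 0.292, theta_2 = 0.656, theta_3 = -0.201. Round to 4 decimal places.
\rho(3) = -0.1292

For an MA(q) process with theta_0 = 1, the autocovariance is
  gamma(k) = sigma^2 * sum_{i=0..q-k} theta_i * theta_{i+k},
and rho(k) = gamma(k) / gamma(0). Sigma^2 cancels.
  numerator   = (1)*(-0.201) = -0.201.
  denominator = (1)^2 + (0.292)^2 + (0.656)^2 + (-0.201)^2 = 1.556001.
  rho(3) = -0.201 / 1.556001 = -0.1292.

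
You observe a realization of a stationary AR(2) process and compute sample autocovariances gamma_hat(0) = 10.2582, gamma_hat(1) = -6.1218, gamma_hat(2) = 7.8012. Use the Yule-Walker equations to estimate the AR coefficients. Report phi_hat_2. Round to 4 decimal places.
\hat\phi_{2} = 0.6280

The Yule-Walker equations for an AR(p) process read, in matrix form,
  Gamma_p phi = r_p,   with   (Gamma_p)_{ij} = gamma(|i - j|),
                       (r_p)_i = gamma(i),   i,j = 1..p.
Substitute the sample gammas (Toeplitz matrix and right-hand side of size 2):
  Gamma_p = [[10.2582, -6.1218], [-6.1218, 10.2582]]
  r_p     = [-6.1218, 7.8012]
Written out:
  10.2582 phi_1 - 6.1218 phi_2 = -6.1218
  -6.1218 phi_1 + 10.2582 phi_2 = 7.8012
Solve by Cramer's rule:
  det = gamma(0)^2 - gamma(1)^2 = (10.2582)^2 - (-6.1218)^2 = 105.23066724 - 37.47643524 = 67.754232
  phi_hat_1 = [gamma(1) gamma(0) - gamma(1) gamma(2)] / det = [(-6.1218)(10.2582) - (-6.1218)(7.8012)] / 67.754232 = -15.0412626 / 67.754232 = -0.222
  phi_hat_2 = [gamma(0) gamma(2) - gamma(1)^2] / det = [(10.2582)(7.8012) - (-6.1218)^2] / 67.754232 = 42.5498346 / 67.754232 = 0.628
So phi_hat = [-0.2220, 0.6280].
Therefore phi_hat_2 = 0.6280.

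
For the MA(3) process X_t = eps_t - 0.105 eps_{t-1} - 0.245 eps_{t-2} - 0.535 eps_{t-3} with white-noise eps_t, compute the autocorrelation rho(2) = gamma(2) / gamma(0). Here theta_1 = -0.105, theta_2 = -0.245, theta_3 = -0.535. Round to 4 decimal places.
\rho(2) = -0.1391

For an MA(q) process with theta_0 = 1, the autocovariance is
  gamma(k) = sigma^2 * sum_{i=0..q-k} theta_i * theta_{i+k},
and rho(k) = gamma(k) / gamma(0). Sigma^2 cancels.
  numerator   = (1)*(-0.245) + (-0.105)*(-0.535) = -0.188825.
  denominator = (1)^2 + (-0.105)^2 + (-0.245)^2 + (-0.535)^2 = 1.357275.
  rho(2) = -0.188825 / 1.357275 = -0.1391.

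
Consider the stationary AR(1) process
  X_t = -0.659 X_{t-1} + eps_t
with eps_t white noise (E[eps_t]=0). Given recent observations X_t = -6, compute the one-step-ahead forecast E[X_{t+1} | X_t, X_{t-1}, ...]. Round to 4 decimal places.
E[X_{t+1} \mid \mathcal F_t] = 3.9540

For an AR(p) model X_t = c + sum_i phi_i X_{t-i} + eps_t, the
one-step-ahead conditional mean is
  E[X_{t+1} | X_t, ...] = c + sum_i phi_i X_{t+1-i}.
Substitute known values:
  E[X_{t+1} | ...] = (-0.659) * (-6)
                   = 3.9540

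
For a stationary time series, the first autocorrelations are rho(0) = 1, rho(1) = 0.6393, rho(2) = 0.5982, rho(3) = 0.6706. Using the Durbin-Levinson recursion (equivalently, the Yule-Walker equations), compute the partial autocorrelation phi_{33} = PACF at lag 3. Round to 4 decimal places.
\phi_{33} = 0.3880

The PACF at lag k is phi_{kk}, the last component of the solution
to the Yule-Walker system G_k phi = r_k where
  (G_k)_{ij} = rho(|i - j|), (r_k)_i = rho(i), i,j = 1..k.
Equivalently, Durbin-Levinson gives phi_{kk} iteratively:
  phi_{11} = rho(1)
  phi_{kk} = [rho(k) - sum_{j=1..k-1} phi_{k-1,j} rho(k-j)]
            / [1 - sum_{j=1..k-1} phi_{k-1,j} rho(j)],
  phi_{k,j} = phi_{k-1,j} - phi_{kk} phi_{k-1,k-j},  j = 1..k-1.
Step k = 1:
  phi_11 = rho(1) = 0.6393.
Step k = 2:
  phi_22 = [rho(2) - phi_11 rho(1)] / [1 - phi_11 rho(1)] = [0.5982 - (0.6393)(0.6393)] / [1 - (0.6393)(0.6393)]
         = 0.18949551 / 0.59129551 = 0.320475.
  Update: phi_21 = phi_11 - phi_22 phi_11 = 0.6393 - (0.320475)(0.6393) = 0.43442.
Step k = 3:
  phi_33 = [rho(3) - phi_21 rho(2) - phi_22 rho(1)] / [1 - phi_21 rho(1) - phi_22 rho(2)]
    numerator   = 0.6706 - (0.43442)(0.5982) - (0.320475)(0.6393) = 0.20585005
    denominator = 1 - (0.43442)(0.6393) - (0.320475)(0.5982) = 0.53056691
  phi_33 = 0.20585005 / 0.53056691 = 0.388.
Therefore phi_{33} = 0.3880.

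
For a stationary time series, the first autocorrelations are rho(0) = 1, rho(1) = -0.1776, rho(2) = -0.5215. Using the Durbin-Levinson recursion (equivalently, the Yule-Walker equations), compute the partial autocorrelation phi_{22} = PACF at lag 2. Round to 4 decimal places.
\phi_{22} = -0.5711

The PACF at lag k is phi_{kk}, the last component of the solution
to the Yule-Walker system G_k phi = r_k where
  (G_k)_{ij} = rho(|i - j|), (r_k)_i = rho(i), i,j = 1..k.
Equivalently, Durbin-Levinson gives phi_{kk} iteratively:
  phi_{11} = rho(1)
  phi_{kk} = [rho(k) - sum_{j=1..k-1} phi_{k-1,j} rho(k-j)]
            / [1 - sum_{j=1..k-1} phi_{k-1,j} rho(j)],
  phi_{k,j} = phi_{k-1,j} - phi_{kk} phi_{k-1,k-j},  j = 1..k-1.
Step k = 1:
  phi_11 = rho(1) = -0.1776.
Step k = 2:
  phi_22 = [rho(2) - phi_11 rho(1)] / [1 - phi_11 rho(1)] = [-0.5215 - (-0.1776)(-0.1776)] / [1 - (-0.1776)(-0.1776)]
         = -0.55304176 / 0.96845824 = -0.5711.
Therefore phi_{22} = -0.5711.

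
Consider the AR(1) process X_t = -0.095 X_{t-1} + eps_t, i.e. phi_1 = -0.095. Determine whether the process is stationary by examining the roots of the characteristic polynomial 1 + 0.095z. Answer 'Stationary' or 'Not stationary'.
\text{Stationary}

The AR(p) characteristic polynomial is P(z) = 1 + 0.095z.
Stationarity requires all roots to lie outside the unit circle, i.e. |z| > 1 for every root.
This is linear in z: 1 + (0.095) z = 0  =>  z = -1/(0.095) = -10.526316,  |z| = 10.526316.
Moduli of all roots: 10.5263.
All moduli strictly greater than 1? Yes.
Verdict: Stationary.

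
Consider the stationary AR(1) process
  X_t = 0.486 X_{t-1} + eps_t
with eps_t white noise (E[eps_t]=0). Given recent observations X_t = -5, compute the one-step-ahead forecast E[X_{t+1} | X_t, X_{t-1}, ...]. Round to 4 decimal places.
E[X_{t+1} \mid \mathcal F_t] = -2.4300

For an AR(p) model X_t = c + sum_i phi_i X_{t-i} + eps_t, the
one-step-ahead conditional mean is
  E[X_{t+1} | X_t, ...] = c + sum_i phi_i X_{t+1-i}.
Substitute known values:
  E[X_{t+1} | ...] = (0.486) * (-5)
                   = -2.4300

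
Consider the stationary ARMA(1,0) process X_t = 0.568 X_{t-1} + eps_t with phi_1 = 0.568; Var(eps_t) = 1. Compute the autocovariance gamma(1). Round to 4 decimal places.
\gamma(1) = 0.8385

Multiply the model equation by X_{t-k} and take expectations. With theta_0 = psi_0 = 1 and psi_j the MA(infinity) weights, this gives
  gamma(k) - sum_i phi_i gamma(k-i) = c_k,
  c_k = sigma^2 * sum_{j=k..q} theta_j psi_{j-k}   (c_k = 0 for k > q),
using gamma(-m) = gamma(m).
Pure AR (q = 0): c_0 = sigma^2 = 1, c_k = 0 for k >= 1.
Equations for k = 0 and k = 1 (AR order 1):
  gamma(0) = phi_1 gamma(1) + c_0
  gamma(1) = phi_1 gamma(0) + c_1
Substituting the second into the first: gamma(0) (1 - phi_1^2) = c_0 + phi_1 c_1, so
  gamma(0) = c_0 / (1 - phi_1^2) = 1 / (1 - (0.568)^2) = 1 / 0.677376 = 1.476285.
  gamma(1) = phi_1 gamma(0) = (0.568)(1.476285) = 0.83853.
Therefore gamma(1) = 0.8385 (to 4 decimal places).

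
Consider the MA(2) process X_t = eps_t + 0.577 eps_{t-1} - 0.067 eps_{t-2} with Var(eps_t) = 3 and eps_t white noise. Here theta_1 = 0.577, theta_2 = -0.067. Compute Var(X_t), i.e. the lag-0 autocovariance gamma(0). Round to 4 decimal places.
\gamma(0) = 4.0123

For an MA(q) process X_t = eps_t + sum_i theta_i eps_{t-i} with
Var(eps_t) = sigma^2, the variance is
  gamma(0) = sigma^2 * (1 + sum_i theta_i^2).
  sum_i theta_i^2 = (0.577)^2 + (-0.067)^2 = 0.332929 + 0.004489 = 0.337418.
  gamma(0) = 3 * (1 + 0.337418) = 3 * 1.337418 = 4.012254, which rounds to 4.0123.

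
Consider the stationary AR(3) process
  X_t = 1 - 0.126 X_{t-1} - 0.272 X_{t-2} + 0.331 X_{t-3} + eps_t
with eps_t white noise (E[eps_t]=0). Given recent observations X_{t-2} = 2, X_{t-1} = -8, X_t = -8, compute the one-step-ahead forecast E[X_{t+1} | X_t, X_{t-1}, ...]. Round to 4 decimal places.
E[X_{t+1} \mid \mathcal F_t] = 4.8460

For an AR(p) model X_t = c + sum_i phi_i X_{t-i} + eps_t, the
one-step-ahead conditional mean is
  E[X_{t+1} | X_t, ...] = c + sum_i phi_i X_{t+1-i}.
Substitute known values:
  E[X_{t+1} | ...] = 1 + (-0.126) * (-8) + (-0.272) * (-8) + (0.331) * (2)
                   = 4.8460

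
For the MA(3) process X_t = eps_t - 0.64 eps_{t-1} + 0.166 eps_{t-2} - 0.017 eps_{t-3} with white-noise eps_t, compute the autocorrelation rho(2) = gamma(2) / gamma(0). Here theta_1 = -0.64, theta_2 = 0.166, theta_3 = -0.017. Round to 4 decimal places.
\rho(2) = 0.1231

For an MA(q) process with theta_0 = 1, the autocovariance is
  gamma(k) = sigma^2 * sum_{i=0..q-k} theta_i * theta_{i+k},
and rho(k) = gamma(k) / gamma(0). Sigma^2 cancels.
  numerator   = (1)*(0.166) + (-0.64)*(-0.017) = 0.17688.
  denominator = (1)^2 + (-0.64)^2 + (0.166)^2 + (-0.017)^2 = 1.437445.
  rho(2) = 0.17688 / 1.437445 = 0.1231.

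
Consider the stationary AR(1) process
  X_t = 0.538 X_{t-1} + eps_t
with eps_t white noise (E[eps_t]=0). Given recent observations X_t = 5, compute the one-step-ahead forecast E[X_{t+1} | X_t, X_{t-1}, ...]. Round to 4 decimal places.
E[X_{t+1} \mid \mathcal F_t] = 2.6900

For an AR(p) model X_t = c + sum_i phi_i X_{t-i} + eps_t, the
one-step-ahead conditional mean is
  E[X_{t+1} | X_t, ...] = c + sum_i phi_i X_{t+1-i}.
Substitute known values:
  E[X_{t+1} | ...] = (0.538) * (5)
                   = 2.6900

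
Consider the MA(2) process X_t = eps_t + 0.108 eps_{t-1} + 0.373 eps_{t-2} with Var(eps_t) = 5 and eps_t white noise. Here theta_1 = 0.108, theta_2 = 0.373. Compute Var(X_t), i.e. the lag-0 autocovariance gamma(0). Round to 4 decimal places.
\gamma(0) = 5.7540

For an MA(q) process X_t = eps_t + sum_i theta_i eps_{t-i} with
Var(eps_t) = sigma^2, the variance is
  gamma(0) = sigma^2 * (1 + sum_i theta_i^2).
  sum_i theta_i^2 = (0.108)^2 + (0.373)^2 = 0.011664 + 0.139129 = 0.150793.
  gamma(0) = 5 * (1 + 0.150793) = 5 * 1.150793 = 5.753965, which rounds to 5.7540.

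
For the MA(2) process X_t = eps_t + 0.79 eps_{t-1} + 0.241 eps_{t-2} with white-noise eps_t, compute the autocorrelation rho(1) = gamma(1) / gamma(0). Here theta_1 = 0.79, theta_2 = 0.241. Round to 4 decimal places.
\rho(1) = 0.5828

For an MA(q) process with theta_0 = 1, the autocovariance is
  gamma(k) = sigma^2 * sum_{i=0..q-k} theta_i * theta_{i+k},
and rho(k) = gamma(k) / gamma(0). Sigma^2 cancels.
  numerator   = (1)*(0.79) + (0.79)*(0.241) = 0.98039.
  denominator = (1)^2 + (0.79)^2 + (0.241)^2 = 1.682181.
  rho(1) = 0.98039 / 1.682181 = 0.5828.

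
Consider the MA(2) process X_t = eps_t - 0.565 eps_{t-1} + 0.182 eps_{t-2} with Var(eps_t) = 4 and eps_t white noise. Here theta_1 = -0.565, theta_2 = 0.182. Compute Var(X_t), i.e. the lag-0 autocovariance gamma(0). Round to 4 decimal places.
\gamma(0) = 5.4094

For an MA(q) process X_t = eps_t + sum_i theta_i eps_{t-i} with
Var(eps_t) = sigma^2, the variance is
  gamma(0) = sigma^2 * (1 + sum_i theta_i^2).
  sum_i theta_i^2 = (-0.565)^2 + (0.182)^2 = 0.319225 + 0.033124 = 0.352349.
  gamma(0) = 4 * (1 + 0.352349) = 4 * 1.352349 = 5.409396, which rounds to 5.4094.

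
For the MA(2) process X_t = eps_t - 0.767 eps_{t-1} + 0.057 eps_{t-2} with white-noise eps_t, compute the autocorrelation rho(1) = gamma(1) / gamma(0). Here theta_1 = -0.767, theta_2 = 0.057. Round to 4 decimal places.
\rho(1) = -0.5094

For an MA(q) process with theta_0 = 1, the autocovariance is
  gamma(k) = sigma^2 * sum_{i=0..q-k} theta_i * theta_{i+k},
and rho(k) = gamma(k) / gamma(0). Sigma^2 cancels.
  numerator   = (1)*(-0.767) + (-0.767)*(0.057) = -0.810719.
  denominator = (1)^2 + (-0.767)^2 + (0.057)^2 = 1.591538.
  rho(1) = -0.810719 / 1.591538 = -0.5094.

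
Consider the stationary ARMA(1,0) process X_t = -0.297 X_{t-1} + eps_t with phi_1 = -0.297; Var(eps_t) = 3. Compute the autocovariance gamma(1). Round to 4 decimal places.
\gamma(1) = -0.9772

Multiply the model equation by X_{t-k} and take expectations. With theta_0 = psi_0 = 1 and psi_j the MA(infinity) weights, this gives
  gamma(k) - sum_i phi_i gamma(k-i) = c_k,
  c_k = sigma^2 * sum_{j=k..q} theta_j psi_{j-k}   (c_k = 0 for k > q),
using gamma(-m) = gamma(m).
Pure AR (q = 0): c_0 = sigma^2 = 3, c_k = 0 for k >= 1.
Equations for k = 0 and k = 1 (AR order 1):
  gamma(0) = phi_1 gamma(1) + c_0
  gamma(1) = phi_1 gamma(0) + c_1
Substituting the second into the first: gamma(0) (1 - phi_1^2) = c_0 + phi_1 c_1, so
  gamma(0) = c_0 / (1 - phi_1^2) = 3 / (1 - (-0.297)^2) = 3 / 0.911791 = 3.290228.
  gamma(1) = phi_1 gamma(0) = (-0.297)(3.290228) = -0.977198.
Therefore gamma(1) = -0.9772 (to 4 decimal places).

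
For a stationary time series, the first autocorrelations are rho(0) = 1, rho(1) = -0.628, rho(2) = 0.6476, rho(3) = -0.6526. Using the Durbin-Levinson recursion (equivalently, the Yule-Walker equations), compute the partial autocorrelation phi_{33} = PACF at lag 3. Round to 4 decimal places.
\phi_{33} = -0.3069

The PACF at lag k is phi_{kk}, the last component of the solution
to the Yule-Walker system G_k phi = r_k where
  (G_k)_{ij} = rho(|i - j|), (r_k)_i = rho(i), i,j = 1..k.
Equivalently, Durbin-Levinson gives phi_{kk} iteratively:
  phi_{11} = rho(1)
  phi_{kk} = [rho(k) - sum_{j=1..k-1} phi_{k-1,j} rho(k-j)]
            / [1 - sum_{j=1..k-1} phi_{k-1,j} rho(j)],
  phi_{k,j} = phi_{k-1,j} - phi_{kk} phi_{k-1,k-j},  j = 1..k-1.
Step k = 1:
  phi_11 = rho(1) = -0.628.
Step k = 2:
  phi_22 = [rho(2) - phi_11 rho(1)] / [1 - phi_11 rho(1)] = [0.6476 - (-0.628)(-0.628)] / [1 - (-0.628)(-0.628)]
         = 0.253216 / 0.605616 = 0.418113.
  Update: phi_21 = phi_11 - phi_22 phi_11 = -0.628 - (0.418113)(-0.628) = -0.365425.
Step k = 3:
  phi_33 = [rho(3) - phi_21 rho(2) - phi_22 rho(1)] / [1 - phi_21 rho(1) - phi_22 rho(2)]
    numerator   = -0.6526 - (-0.365425)(0.6476) - (0.418113)(-0.628) = -0.15337575
    denominator = 1 - (-0.365425)(-0.628) - (0.418113)(0.6476) = 0.49974307
  phi_33 = -0.15337575 / 0.49974307 = -0.3069.
Therefore phi_{33} = -0.3069.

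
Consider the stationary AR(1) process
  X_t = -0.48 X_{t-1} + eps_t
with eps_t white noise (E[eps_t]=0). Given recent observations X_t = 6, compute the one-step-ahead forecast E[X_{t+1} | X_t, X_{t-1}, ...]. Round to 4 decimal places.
E[X_{t+1} \mid \mathcal F_t] = -2.8800

For an AR(p) model X_t = c + sum_i phi_i X_{t-i} + eps_t, the
one-step-ahead conditional mean is
  E[X_{t+1} | X_t, ...] = c + sum_i phi_i X_{t+1-i}.
Substitute known values:
  E[X_{t+1} | ...] = (-0.48) * (6)
                   = -2.8800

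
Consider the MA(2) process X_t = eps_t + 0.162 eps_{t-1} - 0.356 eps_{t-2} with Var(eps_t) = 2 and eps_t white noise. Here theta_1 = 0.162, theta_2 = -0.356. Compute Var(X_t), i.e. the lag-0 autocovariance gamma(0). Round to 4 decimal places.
\gamma(0) = 2.3060

For an MA(q) process X_t = eps_t + sum_i theta_i eps_{t-i} with
Var(eps_t) = sigma^2, the variance is
  gamma(0) = sigma^2 * (1 + sum_i theta_i^2).
  sum_i theta_i^2 = (0.162)^2 + (-0.356)^2 = 0.026244 + 0.126736 = 0.15298.
  gamma(0) = 2 * (1 + 0.15298) = 2 * 1.15298 = 2.30596, which rounds to 2.3060.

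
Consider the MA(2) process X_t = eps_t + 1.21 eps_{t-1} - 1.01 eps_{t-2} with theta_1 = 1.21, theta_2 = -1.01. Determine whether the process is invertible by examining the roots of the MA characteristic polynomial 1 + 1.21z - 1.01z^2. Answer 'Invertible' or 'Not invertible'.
\text{Not invertible}

The MA(q) characteristic polynomial is P(z) = 1 + 1.21z - 1.01z^2.
Invertibility requires all roots to lie outside the unit circle, i.e. |z| > 1 for every root.
Set 1 + (1.21) z + (-1.01) z^2 = 0, i.e. a z^2 + b z + c = 0 with a = -1.01, b = 1.21, c = 1.
Discriminant D = b^2 - 4ac = (1.21)^2 - 4*(-1.01)*1 = 1.4641 - (-4.04) = 5.5041.
D >= 0, so the roots are real: z = (-b +/- sqrt(D)) / (2a) = (-1.21 +/- 2.346082) / (-2.02).
  z_1 = (-1.21 + 2.346082) / (-2.02) = -0.5624,   |z_1| = 0.5624.
  z_2 = (-1.21 - 2.346082) / (-2.02) = 1.7604,   |z_2| = 1.7604.
Moduli of all roots: 0.5624, 1.7604.
All moduli strictly greater than 1? No.
Verdict: Not invertible.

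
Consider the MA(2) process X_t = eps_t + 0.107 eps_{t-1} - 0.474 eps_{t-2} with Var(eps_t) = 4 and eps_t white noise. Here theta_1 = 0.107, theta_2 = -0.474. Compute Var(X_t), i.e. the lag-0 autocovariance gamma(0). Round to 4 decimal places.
\gamma(0) = 4.9445

For an MA(q) process X_t = eps_t + sum_i theta_i eps_{t-i} with
Var(eps_t) = sigma^2, the variance is
  gamma(0) = sigma^2 * (1 + sum_i theta_i^2).
  sum_i theta_i^2 = (0.107)^2 + (-0.474)^2 = 0.011449 + 0.224676 = 0.236125.
  gamma(0) = 4 * (1 + 0.236125) = 4 * 1.236125 = 4.9445.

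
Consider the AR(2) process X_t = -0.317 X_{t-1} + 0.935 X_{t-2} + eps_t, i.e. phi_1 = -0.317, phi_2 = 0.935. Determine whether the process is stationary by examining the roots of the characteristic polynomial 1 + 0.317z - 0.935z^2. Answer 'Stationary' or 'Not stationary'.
\text{Not stationary}

The AR(p) characteristic polynomial is P(z) = 1 + 0.317z - 0.935z^2.
Stationarity requires all roots to lie outside the unit circle, i.e. |z| > 1 for every root.
Set 1 + (0.317) z + (-0.935) z^2 = 0, i.e. a z^2 + b z + c = 0 with a = -0.935, b = 0.317, c = 1.
Discriminant D = b^2 - 4ac = (0.317)^2 - 4*(-0.935)*1 = 0.100489 - (-3.74) = 3.840489.
D >= 0, so the roots are real: z = (-b +/- sqrt(D)) / (2a) = (-0.317 +/- 1.959717) / (-1.87).
  z_1 = (-0.317 + 1.959717) / (-1.87) = -0.8785,   |z_1| = 0.8785.
  z_2 = (-0.317 - 1.959717) / (-1.87) = 1.2175,   |z_2| = 1.2175.
Moduli of all roots: 0.8785, 1.2175.
All moduli strictly greater than 1? No.
Verdict: Not stationary.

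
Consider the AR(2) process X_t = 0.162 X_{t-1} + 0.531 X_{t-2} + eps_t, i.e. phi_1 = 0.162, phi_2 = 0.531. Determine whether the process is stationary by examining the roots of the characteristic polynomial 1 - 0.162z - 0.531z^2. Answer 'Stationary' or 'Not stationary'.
\text{Stationary}

The AR(p) characteristic polynomial is P(z) = 1 - 0.162z - 0.531z^2.
Stationarity requires all roots to lie outside the unit circle, i.e. |z| > 1 for every root.
Set 1 + (-0.162) z + (-0.531) z^2 = 0, i.e. a z^2 + b z + c = 0 with a = -0.531, b = -0.162, c = 1.
Discriminant D = b^2 - 4ac = (-0.162)^2 - 4*(-0.531)*1 = 0.026244 - (-2.124) = 2.150244.
D >= 0, so the roots are real: z = (-b +/- sqrt(D)) / (2a) = (0.162 +/- 1.466371) / (-1.062).
  z_1 = (0.162 + 1.466371) / (-1.062) = -1.5333,   |z_1| = 1.5333.
  z_2 = (0.162 - 1.466371) / (-1.062) = 1.2282,   |z_2| = 1.2282.
Moduli of all roots: 1.5333, 1.2282.
All moduli strictly greater than 1? Yes.
Verdict: Stationary.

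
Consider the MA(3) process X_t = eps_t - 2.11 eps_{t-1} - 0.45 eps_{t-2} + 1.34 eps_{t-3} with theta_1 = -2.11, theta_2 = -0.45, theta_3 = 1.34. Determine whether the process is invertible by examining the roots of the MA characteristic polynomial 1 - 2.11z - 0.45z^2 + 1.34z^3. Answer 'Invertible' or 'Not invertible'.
\text{Not invertible}

The MA(q) characteristic polynomial is P(z) = 1 - 2.11z - 0.45z^2 + 1.34z^3.
Invertibility requires all roots to lie outside the unit circle, i.e. |z| > 1 for every root.
Degree 3: look for a simple real root z0 first, then factor out (1 - z/z0) and solve the remaining quadratic.
Testing z0 = 0.5: P(0.5) = 1 + (-2.11)(0.5) + (-0.45)(0.5)^2 + (1.34)(0.5)^3
  = 1 + (-1.055) + (-0.1125) + (0.1675) = 0.  So z_0 = 0.5 is a root, |z_0| = 0.5.
Divide out the factor (1 - 2 z) = (1 - z/z0) (since 1/z0 = 2):
  P(z) = (1 - 2 z)(1 + (-0.11) z + (-0.67) z^2)
  [check: z-coef -0.11 - (2) = -2.11; z^2-coef -0.67 - (2)(-0.11) = -0.45; z^3-coef -(2)(-0.67) = 1.34.]
Remaining roots from the quadratic factor 1 + (-0.11) z + (-0.67) z^2:
  Set 1 + (-0.11) z + (-0.67) z^2 = 0, i.e. a z^2 + b z + c = 0 with a = -0.67, b = -0.11, c = 1.
  Discriminant D = b^2 - 4ac = (-0.11)^2 - 4*(-0.67)*1 = 0.0121 - (-2.68) = 2.6921.
  D >= 0, so the roots are real: z = (-b +/- sqrt(D)) / (2a) = (0.11 +/- 1.640762) / (-1.34).
    z_1 = (0.11 + 1.640762) / (-1.34) = -1.3065,   |z_1| = 1.3065.
    z_2 = (0.11 - 1.640762) / (-1.34) = 1.1424,   |z_2| = 1.1424.
Moduli of all roots: 0.5000, 1.3065, 1.1424.
All moduli strictly greater than 1? No.
Verdict: Not invertible.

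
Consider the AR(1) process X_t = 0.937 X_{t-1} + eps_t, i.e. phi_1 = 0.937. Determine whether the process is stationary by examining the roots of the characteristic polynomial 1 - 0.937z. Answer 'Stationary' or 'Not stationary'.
\text{Stationary}

The AR(p) characteristic polynomial is P(z) = 1 - 0.937z.
Stationarity requires all roots to lie outside the unit circle, i.e. |z| > 1 for every root.
This is linear in z: 1 + (-0.937) z = 0  =>  z = -1/(-0.937) = 1.067236,  |z| = 1.067236.
Moduli of all roots: 1.0672.
All moduli strictly greater than 1? Yes.
Verdict: Stationary.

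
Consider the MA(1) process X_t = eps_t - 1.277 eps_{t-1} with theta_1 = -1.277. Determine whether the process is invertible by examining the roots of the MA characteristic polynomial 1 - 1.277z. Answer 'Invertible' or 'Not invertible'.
\text{Not invertible}

The MA(q) characteristic polynomial is P(z) = 1 - 1.277z.
Invertibility requires all roots to lie outside the unit circle, i.e. |z| > 1 for every root.
This is linear in z: 1 + (-1.277) z = 0  =>  z = -1/(-1.277) = 0.783085,  |z| = 0.783085.
Moduli of all roots: 0.7831.
All moduli strictly greater than 1? No.
Verdict: Not invertible.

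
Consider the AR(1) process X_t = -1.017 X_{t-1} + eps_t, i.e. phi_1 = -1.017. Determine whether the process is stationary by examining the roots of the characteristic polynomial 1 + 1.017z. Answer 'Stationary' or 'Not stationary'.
\text{Not stationary}

The AR(p) characteristic polynomial is P(z) = 1 + 1.017z.
Stationarity requires all roots to lie outside the unit circle, i.e. |z| > 1 for every root.
This is linear in z: 1 + (1.017) z = 0  =>  z = -1/(1.017) = -0.983284,  |z| = 0.983284.
Moduli of all roots: 0.9833.
All moduli strictly greater than 1? No.
Verdict: Not stationary.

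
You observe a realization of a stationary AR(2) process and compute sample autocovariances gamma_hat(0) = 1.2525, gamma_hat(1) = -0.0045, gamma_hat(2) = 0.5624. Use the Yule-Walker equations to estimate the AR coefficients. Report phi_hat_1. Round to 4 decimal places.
\hat\phi_{1} = -0.0020

The Yule-Walker equations for an AR(p) process read, in matrix form,
  Gamma_p phi = r_p,   with   (Gamma_p)_{ij} = gamma(|i - j|),
                       (r_p)_i = gamma(i),   i,j = 1..p.
Substitute the sample gammas (Toeplitz matrix and right-hand side of size 2):
  Gamma_p = [[1.2525, -0.0045], [-0.0045, 1.2525]]
  r_p     = [-0.0045, 0.5624]
Written out:
  1.2525 phi_1 - 0.0045 phi_2 = -0.0045
  -0.0045 phi_1 + 1.2525 phi_2 = 0.5624
Solve by Cramer's rule:
  det = gamma(0)^2 - gamma(1)^2 = (1.2525)^2 - (-0.0045)^2 = 1.56875625 - 0.00002025 = 1.568736
  phi_hat_1 = [gamma(1) gamma(0) - gamma(1) gamma(2)] / det = [(-0.0045)(1.2525) - (-0.0045)(0.5624)] / 1.568736 = -0.00310545 / 1.568736 = -0.002
  phi_hat_2 = [gamma(0) gamma(2) - gamma(1)^2] / det = [(1.2525)(0.5624) - (-0.0045)^2] / 1.568736 = 0.70438575 / 1.568736 = 0.449
So phi_hat = [-0.0020, 0.4490].
Therefore phi_hat_1 = -0.0020.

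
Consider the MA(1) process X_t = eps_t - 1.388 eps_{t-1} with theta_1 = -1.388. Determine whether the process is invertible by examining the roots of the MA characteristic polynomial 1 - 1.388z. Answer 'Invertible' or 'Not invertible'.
\text{Not invertible}

The MA(q) characteristic polynomial is P(z) = 1 - 1.388z.
Invertibility requires all roots to lie outside the unit circle, i.e. |z| > 1 for every root.
This is linear in z: 1 + (-1.388) z = 0  =>  z = -1/(-1.388) = 0.720461,  |z| = 0.720461.
Moduli of all roots: 0.7205.
All moduli strictly greater than 1? No.
Verdict: Not invertible.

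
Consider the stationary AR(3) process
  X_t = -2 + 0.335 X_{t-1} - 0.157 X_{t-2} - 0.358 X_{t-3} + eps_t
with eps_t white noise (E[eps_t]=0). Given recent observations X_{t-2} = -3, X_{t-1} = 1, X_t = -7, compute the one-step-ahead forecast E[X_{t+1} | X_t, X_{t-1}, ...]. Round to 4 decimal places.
E[X_{t+1} \mid \mathcal F_t] = -3.4280

For an AR(p) model X_t = c + sum_i phi_i X_{t-i} + eps_t, the
one-step-ahead conditional mean is
  E[X_{t+1} | X_t, ...] = c + sum_i phi_i X_{t+1-i}.
Substitute known values:
  E[X_{t+1} | ...] = -2 + (0.335) * (-7) + (-0.157) * (1) + (-0.358) * (-3)
                   = -3.4280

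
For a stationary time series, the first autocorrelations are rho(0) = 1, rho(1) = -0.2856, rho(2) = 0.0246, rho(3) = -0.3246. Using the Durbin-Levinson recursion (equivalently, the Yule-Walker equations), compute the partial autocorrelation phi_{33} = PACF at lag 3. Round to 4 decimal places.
\phi_{33} = -0.3660

The PACF at lag k is phi_{kk}, the last component of the solution
to the Yule-Walker system G_k phi = r_k where
  (G_k)_{ij} = rho(|i - j|), (r_k)_i = rho(i), i,j = 1..k.
Equivalently, Durbin-Levinson gives phi_{kk} iteratively:
  phi_{11} = rho(1)
  phi_{kk} = [rho(k) - sum_{j=1..k-1} phi_{k-1,j} rho(k-j)]
            / [1 - sum_{j=1..k-1} phi_{k-1,j} rho(j)],
  phi_{k,j} = phi_{k-1,j} - phi_{kk} phi_{k-1,k-j},  j = 1..k-1.
Step k = 1:
  phi_11 = rho(1) = -0.2856.
Step k = 2:
  phi_22 = [rho(2) - phi_11 rho(1)] / [1 - phi_11 rho(1)] = [0.0246 - (-0.2856)(-0.2856)] / [1 - (-0.2856)(-0.2856)]
         = -0.05696736 / 0.91843264 = -0.062027.
  Update: phi_21 = phi_11 - phi_22 phi_11 = -0.2856 - (-0.062027)(-0.2856) = -0.303315.
Step k = 3:
  phi_33 = [rho(3) - phi_21 rho(2) - phi_22 rho(1)] / [1 - phi_21 rho(1) - phi_22 rho(2)]
    numerator   = -0.3246 - (-0.303315)(0.0246) - (-0.062027)(-0.2856) = -0.33485329
    denominator = 1 - (-0.303315)(-0.2856) - (-0.062027)(0.0246) = 0.91489914
  phi_33 = -0.33485329 / 0.91489914 = -0.366.
Therefore phi_{33} = -0.3660.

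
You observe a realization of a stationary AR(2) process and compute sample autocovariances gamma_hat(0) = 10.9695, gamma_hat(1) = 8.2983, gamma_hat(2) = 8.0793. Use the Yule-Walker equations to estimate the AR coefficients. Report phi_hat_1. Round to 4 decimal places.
\hat\phi_{1} = 0.4660

The Yule-Walker equations for an AR(p) process read, in matrix form,
  Gamma_p phi = r_p,   with   (Gamma_p)_{ij} = gamma(|i - j|),
                       (r_p)_i = gamma(i),   i,j = 1..p.
Substitute the sample gammas (Toeplitz matrix and right-hand side of size 2):
  Gamma_p = [[10.9695, 8.2983], [8.2983, 10.9695]]
  r_p     = [8.2983, 8.0793]
Written out:
  10.9695 phi_1 + 8.2983 phi_2 = 8.2983
  8.2983 phi_1 + 10.9695 phi_2 = 8.0793
Solve by Cramer's rule:
  det = gamma(0)^2 - gamma(1)^2 = (10.9695)^2 - (8.2983)^2 = 120.32993025 - 68.86178289 = 51.46814736
  phi_hat_1 = [gamma(1) gamma(0) - gamma(1) gamma(2)] / det = [(8.2983)(10.9695) - (8.2983)(8.0793)] / 51.46814736 = 23.98374666 / 51.46814736 = 0.466
  phi_hat_2 = [gamma(0) gamma(2) - gamma(1)^2] / det = [(10.9695)(8.0793) - (8.2983)^2] / 51.46814736 = 19.76409846 / 51.46814736 = 0.384
So phi_hat = [0.4660, 0.3840].
Therefore phi_hat_1 = 0.4660.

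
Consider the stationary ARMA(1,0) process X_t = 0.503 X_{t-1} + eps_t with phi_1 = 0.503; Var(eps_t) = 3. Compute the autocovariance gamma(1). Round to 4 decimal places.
\gamma(1) = 2.0201

Multiply the model equation by X_{t-k} and take expectations. With theta_0 = psi_0 = 1 and psi_j the MA(infinity) weights, this gives
  gamma(k) - sum_i phi_i gamma(k-i) = c_k,
  c_k = sigma^2 * sum_{j=k..q} theta_j psi_{j-k}   (c_k = 0 for k > q),
using gamma(-m) = gamma(m).
Pure AR (q = 0): c_0 = sigma^2 = 3, c_k = 0 for k >= 1.
Equations for k = 0 and k = 1 (AR order 1):
  gamma(0) = phi_1 gamma(1) + c_0
  gamma(1) = phi_1 gamma(0) + c_1
Substituting the second into the first: gamma(0) (1 - phi_1^2) = c_0 + phi_1 c_1, so
  gamma(0) = c_0 / (1 - phi_1^2) = 3 / (1 - (0.503)^2) = 3 / 0.746991 = 4.016113.
  gamma(1) = phi_1 gamma(0) = (0.503)(4.016113) = 2.020105.
Therefore gamma(1) = 2.0201 (to 4 decimal places).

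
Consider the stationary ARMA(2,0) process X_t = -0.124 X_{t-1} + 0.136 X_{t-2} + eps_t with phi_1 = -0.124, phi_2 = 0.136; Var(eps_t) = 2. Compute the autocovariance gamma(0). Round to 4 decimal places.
\gamma(0) = 2.0805

Multiply the model equation by X_{t-k} and take expectations. With theta_0 = psi_0 = 1 and psi_j the MA(infinity) weights, this gives
  gamma(k) - sum_i phi_i gamma(k-i) = c_k,
  c_k = sigma^2 * sum_{j=k..q} theta_j psi_{j-k}   (c_k = 0 for k > q),
using gamma(-m) = gamma(m).
Pure AR (q = 0): c_0 = sigma^2 = 2, c_k = 0 for k >= 1.
Equations for k = 0, 1, 2 (AR order 2, c_2 = 0):
  (E0) gamma(0) = phi_1 gamma(1) + phi_2 gamma(2) + c_0
  (E1) gamma(1) = phi_1 gamma(0) + phi_2 gamma(1) + c_1
  (E2) gamma(2) = phi_1 gamma(1) + phi_2 gamma(0)
From (E1): gamma(1) = A gamma(0) + B with
  A = phi_1 / (1 - phi_2) = -0.124 / 0.864 = -0.143519,   B = c_1 / (1 - phi_2) = 0 / 0.864 = 0.
Insert (E2) into (E0): gamma(0) (1 - phi_2^2) = phi_1 (1 + phi_2) gamma(1) + c_0.
  phi_1 (1 + phi_2) = (-0.124)(1.136) = -0.140864,   1 - phi_2^2 = 0.981504.
Replace gamma(1) by A gamma(0) + B and collect gamma(0):
  gamma(0) [0.981504 - (-0.140864)(-0.143519)] = c_0 = 2
  gamma(0) * 0.961287 = 2
  gamma(0) = 2 / 0.961287 = 2.080543.
Therefore gamma(0) = 2.0805 (to 4 decimal places).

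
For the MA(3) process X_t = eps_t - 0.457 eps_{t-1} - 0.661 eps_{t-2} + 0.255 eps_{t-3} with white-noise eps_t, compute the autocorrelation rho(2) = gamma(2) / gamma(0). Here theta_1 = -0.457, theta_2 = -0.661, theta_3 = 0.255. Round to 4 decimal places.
\rho(2) = -0.4545

For an MA(q) process with theta_0 = 1, the autocovariance is
  gamma(k) = sigma^2 * sum_{i=0..q-k} theta_i * theta_{i+k},
and rho(k) = gamma(k) / gamma(0). Sigma^2 cancels.
  numerator   = (1)*(-0.661) + (-0.457)*(0.255) = -0.777535.
  denominator = (1)^2 + (-0.457)^2 + (-0.661)^2 + (0.255)^2 = 1.710795.
  rho(2) = -0.777535 / 1.710795 = -0.4545.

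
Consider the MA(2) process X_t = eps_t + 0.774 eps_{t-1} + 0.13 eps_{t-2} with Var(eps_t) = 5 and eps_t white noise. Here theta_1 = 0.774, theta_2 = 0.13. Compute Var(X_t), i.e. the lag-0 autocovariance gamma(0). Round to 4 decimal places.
\gamma(0) = 8.0799

For an MA(q) process X_t = eps_t + sum_i theta_i eps_{t-i} with
Var(eps_t) = sigma^2, the variance is
  gamma(0) = sigma^2 * (1 + sum_i theta_i^2).
  sum_i theta_i^2 = (0.774)^2 + (0.13)^2 = 0.599076 + 0.0169 = 0.615976.
  gamma(0) = 5 * (1 + 0.615976) = 5 * 1.615976 = 8.07988, which rounds to 8.0799.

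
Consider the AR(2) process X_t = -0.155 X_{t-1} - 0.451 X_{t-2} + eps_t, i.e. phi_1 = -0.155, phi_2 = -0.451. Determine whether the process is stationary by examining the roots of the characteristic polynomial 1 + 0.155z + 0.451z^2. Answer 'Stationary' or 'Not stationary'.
\text{Stationary}

The AR(p) characteristic polynomial is P(z) = 1 + 0.155z + 0.451z^2.
Stationarity requires all roots to lie outside the unit circle, i.e. |z| > 1 for every root.
Set 1 + (0.155) z + (0.451) z^2 = 0, i.e. a z^2 + b z + c = 0 with a = 0.451, b = 0.155, c = 1.
Discriminant D = b^2 - 4ac = (0.155)^2 - 4*(0.451)*1 = 0.024025 - (1.804) = -1.779975.
D < 0, so the roots are the complex-conjugate pair z = (-b +/- i sqrt(-D)) / (2a) = -0.1718 +/- 1.4791i.
For a conjugate pair |z|^2 = z * conj(z) = (product of roots) = c/a = 1/(0.451) = 2.217295, so |z| = sqrt(2.217295) = 1.4891 for both roots.
Moduli of all roots: 1.4891, 1.4891.
All moduli strictly greater than 1? Yes.
Verdict: Stationary.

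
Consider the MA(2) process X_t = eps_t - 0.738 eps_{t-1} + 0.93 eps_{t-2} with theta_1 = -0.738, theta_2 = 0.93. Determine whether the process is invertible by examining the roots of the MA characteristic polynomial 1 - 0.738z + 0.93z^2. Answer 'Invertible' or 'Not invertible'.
\text{Invertible}

The MA(q) characteristic polynomial is P(z) = 1 - 0.738z + 0.93z^2.
Invertibility requires all roots to lie outside the unit circle, i.e. |z| > 1 for every root.
Set 1 + (-0.738) z + (0.93) z^2 = 0, i.e. a z^2 + b z + c = 0 with a = 0.93, b = -0.738, c = 1.
Discriminant D = b^2 - 4ac = (-0.738)^2 - 4*(0.93)*1 = 0.544644 - (3.72) = -3.175356.
D < 0, so the roots are the complex-conjugate pair z = (-b +/- i sqrt(-D)) / (2a) = 0.3968 +/- 0.958i.
For a conjugate pair |z|^2 = z * conj(z) = (product of roots) = c/a = 1/(0.93) = 1.075269, so |z| = sqrt(1.075269) = 1.037 for both roots.
Moduli of all roots: 1.0370, 1.0370.
All moduli strictly greater than 1? Yes.
Verdict: Invertible.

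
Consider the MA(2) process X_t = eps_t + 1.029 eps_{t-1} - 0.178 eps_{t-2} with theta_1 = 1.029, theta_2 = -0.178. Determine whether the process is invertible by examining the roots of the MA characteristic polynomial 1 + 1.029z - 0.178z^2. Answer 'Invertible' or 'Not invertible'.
\text{Not invertible}

The MA(q) characteristic polynomial is P(z) = 1 + 1.029z - 0.178z^2.
Invertibility requires all roots to lie outside the unit circle, i.e. |z| > 1 for every root.
Set 1 + (1.029) z + (-0.178) z^2 = 0, i.e. a z^2 + b z + c = 0 with a = -0.178, b = 1.029, c = 1.
Discriminant D = b^2 - 4ac = (1.029)^2 - 4*(-0.178)*1 = 1.058841 - (-0.712) = 1.770841.
D >= 0, so the roots are real: z = (-b +/- sqrt(D)) / (2a) = (-1.029 +/- 1.330729) / (-0.356).
  z_1 = (-1.029 + 1.330729) / (-0.356) = -0.8476,   |z_1| = 0.8476.
  z_2 = (-1.029 - 1.330729) / (-0.356) = 6.6285,   |z_2| = 6.6285.
Moduli of all roots: 0.8476, 6.6285.
All moduli strictly greater than 1? No.
Verdict: Not invertible.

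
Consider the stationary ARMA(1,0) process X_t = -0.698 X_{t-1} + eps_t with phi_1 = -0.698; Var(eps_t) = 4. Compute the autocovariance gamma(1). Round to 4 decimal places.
\gamma(1) = -5.4447

Multiply the model equation by X_{t-k} and take expectations. With theta_0 = psi_0 = 1 and psi_j the MA(infinity) weights, this gives
  gamma(k) - sum_i phi_i gamma(k-i) = c_k,
  c_k = sigma^2 * sum_{j=k..q} theta_j psi_{j-k}   (c_k = 0 for k > q),
using gamma(-m) = gamma(m).
Pure AR (q = 0): c_0 = sigma^2 = 4, c_k = 0 for k >= 1.
Equations for k = 0 and k = 1 (AR order 1):
  gamma(0) = phi_1 gamma(1) + c_0
  gamma(1) = phi_1 gamma(0) + c_1
Substituting the second into the first: gamma(0) (1 - phi_1^2) = c_0 + phi_1 c_1, so
  gamma(0) = c_0 / (1 - phi_1^2) = 4 / (1 - (-0.698)^2) = 4 / 0.512796 = 7.800373.
  gamma(1) = phi_1 gamma(0) = (-0.698)(7.800373) = -5.44466.
Therefore gamma(1) = -5.4447 (to 4 decimal places).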